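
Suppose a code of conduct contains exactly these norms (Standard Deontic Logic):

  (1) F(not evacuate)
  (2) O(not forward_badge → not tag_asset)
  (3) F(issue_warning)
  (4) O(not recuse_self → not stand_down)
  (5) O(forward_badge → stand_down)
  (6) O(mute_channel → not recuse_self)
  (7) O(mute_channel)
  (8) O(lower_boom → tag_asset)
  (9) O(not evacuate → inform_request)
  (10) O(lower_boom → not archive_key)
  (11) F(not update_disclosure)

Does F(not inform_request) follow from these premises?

No

Premise 9 is O(not evacuate → inform_request), but O(not evacuate) is not derivable from the premises, so it does not yield O(inform_request).
No other premise forces O(inform_request). An ideal world satisfying every premise can still have not inform_request true, so F(not inform_request) is not derivable.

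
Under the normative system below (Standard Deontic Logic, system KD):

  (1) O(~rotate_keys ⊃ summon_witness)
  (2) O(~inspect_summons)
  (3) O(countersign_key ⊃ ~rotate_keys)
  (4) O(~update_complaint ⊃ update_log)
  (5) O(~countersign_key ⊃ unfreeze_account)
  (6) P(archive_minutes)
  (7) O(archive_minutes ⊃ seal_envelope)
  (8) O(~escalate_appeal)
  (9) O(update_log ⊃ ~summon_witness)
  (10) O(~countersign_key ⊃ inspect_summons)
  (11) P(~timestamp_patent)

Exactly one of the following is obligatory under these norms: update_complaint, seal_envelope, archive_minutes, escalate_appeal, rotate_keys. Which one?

update_complaint

Premise 2 gives O(~inspect_summons).
The contrapositive of premise 10 (O(~countersign_key ⊃ inspect_summons)) is O(~inspect_summons ⊃ countersign_key), and O(~inspect_summons) is already established, so O(countersign_key).
With premise 3, O(countersign_key ⊃ ~rotate_keys), the K-axiom yields O(~rotate_keys).
Premise 1 is O(~rotate_keys ⊃ summon_witness); since O(~rotate_keys), deontic closure gives O(summon_witness).
Premise 9, O(update_log ⊃ ~summon_witness), contraposes to O(summon_witness ⊃ ~update_log); with O(summon_witness) we get O(~update_log).
Premise 4 is O(~update_complaint ⊃ update_log); contrapositively O(~update_log ⊃ update_complaint). Since O(~update_log) holds, K gives O(update_complaint).
So O(update_complaint) holds — update_complaint is obligatory. None of the other listed options is made obligatory by any chain of premises.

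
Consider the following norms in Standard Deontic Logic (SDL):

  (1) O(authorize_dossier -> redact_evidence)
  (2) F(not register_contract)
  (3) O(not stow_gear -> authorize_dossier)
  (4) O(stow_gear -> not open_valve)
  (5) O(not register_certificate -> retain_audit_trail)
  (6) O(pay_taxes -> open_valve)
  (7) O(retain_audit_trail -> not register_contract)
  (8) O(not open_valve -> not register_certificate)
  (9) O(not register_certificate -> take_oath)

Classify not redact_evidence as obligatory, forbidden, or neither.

Premise 2, F(not register_contract), is equivalent to O(register_contract).
The contrapositive of premise 7 (O(retain_audit_trail -> not register_contract)) is O(register_contract -> not retain_audit_trail), and O(register_contract) is already established, so O(not retain_audit_trail).
The contrapositive of premise 5 (O(not register_certificate -> retain_audit_trail)) is O(not retain_audit_trail -> register_certificate), and O(not retain_audit_trail) is already established, so O(register_certificate).
The contrapositive of premise 8 (O(not open_valve -> not register_certificate)) is O(register_certificate -> open_valve), and O(register_certificate) is already established, so O(open_valve).
Premise 4, O(stow_gear -> not open_valve), contraposes to O(open_valve -> not stow_gear); with O(open_valve) we get O(not stow_gear).
Applying K to premise 3 (O(not stow_gear -> authorize_dossier)) and O(not stow_gear) yields O(authorize_dossier).
Premise 1 is O(authorize_dossier -> redact_evidence); since O(authorize_dossier), deontic closure gives O(redact_evidence).
Premises 6, 9 do not contribute to this derivation.
Thus O(redact_evidence), which is F(not redact_evidence): not redact_evidence is forbidden.

Forbidden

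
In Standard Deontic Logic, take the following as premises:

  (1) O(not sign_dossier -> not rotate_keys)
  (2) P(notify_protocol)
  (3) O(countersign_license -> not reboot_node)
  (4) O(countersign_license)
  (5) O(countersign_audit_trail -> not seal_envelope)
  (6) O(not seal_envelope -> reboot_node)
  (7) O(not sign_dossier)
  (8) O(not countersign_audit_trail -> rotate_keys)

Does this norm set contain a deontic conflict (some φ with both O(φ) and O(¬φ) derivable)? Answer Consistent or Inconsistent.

Premise 4 states O(countersign_license) outright.
Premise 3 is O(countersign_license -> not reboot_node); since O(countersign_license), deontic closure gives O(not reboot_node).
Premise 6, O(not seal_envelope -> reboot_node), contraposes to O(not reboot_node -> seal_envelope); with O(not reboot_node) we get O(seal_envelope).
The contrapositive of premise 5 (O(countersign_audit_trail -> not seal_envelope)) is O(seal_envelope -> not countersign_audit_trail), and O(seal_envelope) is already established, so O(not countersign_audit_trail).
Premise 8 is O(not countersign_audit_trail -> rotate_keys); since O(not countersign_audit_trail), deontic closure gives O(rotate_keys).
Premise 1, O(not sign_dossier -> not rotate_keys), contraposes to O(rotate_keys -> sign_dossier); with O(rotate_keys) we get O(sign_dossier).
However, premise 7 gives O(not sign_dossier).
We now have both O(sign_dossier) and O(not sign_dossier) — sign_dossier is simultaneously obligatory and forbidden, violating the D-axiom.

Inconsistent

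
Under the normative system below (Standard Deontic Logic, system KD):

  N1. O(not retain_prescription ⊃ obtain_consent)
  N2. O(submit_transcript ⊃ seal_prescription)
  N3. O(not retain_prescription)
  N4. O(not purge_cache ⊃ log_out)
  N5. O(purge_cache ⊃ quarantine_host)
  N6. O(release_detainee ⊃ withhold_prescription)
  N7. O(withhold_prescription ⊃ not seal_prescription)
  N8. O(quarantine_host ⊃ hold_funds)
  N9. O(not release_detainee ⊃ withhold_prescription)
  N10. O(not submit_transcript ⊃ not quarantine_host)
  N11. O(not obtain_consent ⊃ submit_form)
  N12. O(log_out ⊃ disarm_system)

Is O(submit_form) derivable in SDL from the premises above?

Premise 11 is O(not obtain_consent ⊃ submit_form), but O(not obtain_consent) is not derivable from the premises, so it does not yield O(submit_form).
No other premise forces O(submit_form). An ideal world satisfying every premise can still have submit_form false, so O(submit_form) is not derivable.

No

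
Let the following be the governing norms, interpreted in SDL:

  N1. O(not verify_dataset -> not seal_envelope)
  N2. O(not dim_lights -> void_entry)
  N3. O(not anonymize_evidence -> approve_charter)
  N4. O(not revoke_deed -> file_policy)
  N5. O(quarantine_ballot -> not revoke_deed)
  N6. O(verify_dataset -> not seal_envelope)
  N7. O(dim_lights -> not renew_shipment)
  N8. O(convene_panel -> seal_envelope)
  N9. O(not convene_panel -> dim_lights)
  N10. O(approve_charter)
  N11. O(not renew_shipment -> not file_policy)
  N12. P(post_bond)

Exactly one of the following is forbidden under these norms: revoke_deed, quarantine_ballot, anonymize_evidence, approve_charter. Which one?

Premises 1 and 6 are O(not verify_dataset -> not seal_envelope) and O(verify_dataset -> not seal_envelope); every ideal world satisfies not verify_dataset or verify_dataset, so in either case not seal_envelope holds — hence O(not seal_envelope).
The contrapositive of premise 8 (O(convene_panel -> seal_envelope)) is O(not seal_envelope -> not convene_panel), and O(not seal_envelope) is already established, so O(not convene_panel).
Applying K to premise 9 (O(not convene_panel -> dim_lights)) and O(not convene_panel) yields O(dim_lights).
Premise 7 is O(dim_lights -> not renew_shipment); since O(dim_lights), deontic closure gives O(not renew_shipment).
From O(not renew_shipment) and premise 11, O(not renew_shipment -> not file_policy), we obtain O(not file_policy).
The contrapositive of premise 4 (O(not revoke_deed -> file_policy)) is O(not file_policy -> revoke_deed), and O(not file_policy) is already established, so O(revoke_deed).
Premise 5 is O(quarantine_ballot -> not revoke_deed); contrapositively O(revoke_deed -> not quarantine_ballot). Since O(revoke_deed) holds, K gives O(not quarantine_ballot).
So O(not quarantine_ballot) holds, i.e. quarantine_ballot is forbidden. None of the other listed options is forbidden under the premises.

quarantine_ballot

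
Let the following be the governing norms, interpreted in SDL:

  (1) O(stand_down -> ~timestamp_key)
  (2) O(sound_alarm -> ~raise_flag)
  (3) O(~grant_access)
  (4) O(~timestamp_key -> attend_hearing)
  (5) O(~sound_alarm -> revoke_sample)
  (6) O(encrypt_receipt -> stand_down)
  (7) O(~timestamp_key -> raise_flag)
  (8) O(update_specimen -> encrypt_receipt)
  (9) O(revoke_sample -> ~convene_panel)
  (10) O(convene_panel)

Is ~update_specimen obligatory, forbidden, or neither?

From premise 10 we have O(convene_panel).
The contrapositive of premise 9 (O(revoke_sample -> ~convene_panel)) is O(convene_panel -> ~revoke_sample), and O(convene_panel) is already established, so O(~revoke_sample).
Premise 5, O(~sound_alarm -> revoke_sample), contraposes to O(~revoke_sample -> sound_alarm); with O(~revoke_sample) we get O(sound_alarm).
From O(sound_alarm) and premise 2, O(sound_alarm -> ~raise_flag), we obtain O(~raise_flag).
The contrapositive of premise 7 (O(~timestamp_key -> raise_flag)) is O(~raise_flag -> timestamp_key), and O(~raise_flag) is already established, so O(timestamp_key).
Premise 1, O(stand_down -> ~timestamp_key), contraposes to O(timestamp_key -> ~stand_down); with O(timestamp_key) we get O(~stand_down).
The contrapositive of premise 6 (O(encrypt_receipt -> stand_down)) is O(~stand_down -> ~encrypt_receipt), and O(~stand_down) is already established, so O(~encrypt_receipt).
The contrapositive of premise 8 (O(update_specimen -> encrypt_receipt)) is O(~encrypt_receipt -> ~update_specimen), and O(~encrypt_receipt) is already established, so O(~update_specimen).
Premises 3, 4 do not contribute to this derivation.
Hence ~update_specimen is obligatory.

Obligatory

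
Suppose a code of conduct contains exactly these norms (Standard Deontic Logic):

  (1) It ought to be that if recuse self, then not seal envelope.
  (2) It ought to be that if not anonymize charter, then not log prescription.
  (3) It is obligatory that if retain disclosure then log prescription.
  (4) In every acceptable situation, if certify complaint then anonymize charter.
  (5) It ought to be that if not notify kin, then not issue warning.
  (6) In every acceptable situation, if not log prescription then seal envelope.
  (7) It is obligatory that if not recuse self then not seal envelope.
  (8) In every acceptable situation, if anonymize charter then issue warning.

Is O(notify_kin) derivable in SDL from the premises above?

Yes

Premises 7 and 1 are O(¬recuse_self → ¬seal_envelope) and O(recuse_self → ¬seal_envelope); every ideal world satisfies ¬recuse_self or recuse_self, so in either case ¬seal_envelope holds — hence O(¬seal_envelope).
The contrapositive of premise 6 (O(¬log_prescription → seal_envelope)) is O(¬seal_envelope → log_prescription), and O(¬seal_envelope) is already established, so O(log_prescription).
Premise 2 is O(¬anonymize_charter → ¬log_prescription); contrapositively O(log_prescription → anonymize_charter). Since O(log_prescription) holds, K gives O(anonymize_charter).
From O(anonymize_charter) and premise 8, O(anonymize_charter → issue_warning), we obtain O(issue_warning).
Premise 5, O(¬notify_kin → ¬issue_warning), contraposes to O(issue_warning → notify_kin); with O(issue_warning) we get O(notify_kin).
Premises 3, 4 do not contribute to this derivation.
So O(notify_kin) follows.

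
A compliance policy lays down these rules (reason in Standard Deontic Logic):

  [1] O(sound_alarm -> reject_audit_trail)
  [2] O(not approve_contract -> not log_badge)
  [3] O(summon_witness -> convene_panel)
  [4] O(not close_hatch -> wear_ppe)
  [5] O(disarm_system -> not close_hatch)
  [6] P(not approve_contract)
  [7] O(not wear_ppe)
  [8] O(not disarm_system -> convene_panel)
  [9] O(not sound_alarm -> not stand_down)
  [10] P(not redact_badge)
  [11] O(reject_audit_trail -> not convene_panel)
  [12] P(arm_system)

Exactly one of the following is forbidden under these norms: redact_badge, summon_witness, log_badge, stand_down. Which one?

Premise 7 gives O(not wear_ppe).
The contrapositive of premise 4 (O(not close_hatch -> wear_ppe)) is O(not wear_ppe -> close_hatch), and O(not wear_ppe) is already established, so O(close_hatch).
Premise 5 is O(disarm_system -> not close_hatch); contrapositively O(close_hatch -> not disarm_system). Since O(close_hatch) holds, K gives O(not disarm_system).
From O(not disarm_system) and premise 8, O(not disarm_system -> convene_panel), we obtain O(convene_panel).
The contrapositive of premise 11 (O(reject_audit_trail -> not convene_panel)) is O(convene_panel -> not reject_audit_trail), and O(convene_panel) is already established, so O(not reject_audit_trail).
Premise 1, O(sound_alarm -> reject_audit_trail), contraposes to O(not reject_audit_trail -> not sound_alarm); with O(not reject_audit_trail) we get O(not sound_alarm).
Premise 9 is O(not sound_alarm -> not stand_down); since O(not sound_alarm), deontic closure gives O(not stand_down).
So O(not stand_down) holds, i.e. stand_down is forbidden. None of the other listed options is forbidden under the premises.

stand_down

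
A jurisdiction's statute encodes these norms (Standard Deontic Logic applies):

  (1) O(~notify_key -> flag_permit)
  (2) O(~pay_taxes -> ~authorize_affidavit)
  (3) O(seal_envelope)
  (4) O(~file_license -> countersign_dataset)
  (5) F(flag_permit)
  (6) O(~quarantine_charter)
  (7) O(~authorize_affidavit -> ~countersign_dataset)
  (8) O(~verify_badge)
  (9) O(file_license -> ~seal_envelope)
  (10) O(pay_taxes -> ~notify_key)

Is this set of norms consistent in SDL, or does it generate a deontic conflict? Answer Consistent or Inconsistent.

Premise 5, F(flag_permit), is equivalent to O(~flag_permit).
Premise 1 is O(~notify_key -> flag_permit); contrapositively O(~flag_permit -> notify_key). Since O(~flag_permit) holds, K gives O(notify_key).
Premise 10 is O(pay_taxes -> ~notify_key); contrapositively O(notify_key -> ~pay_taxes). Since O(notify_key) holds, K gives O(~pay_taxes).
Premise 2 is O(~pay_taxes -> ~authorize_affidavit); since O(~pay_taxes), deontic closure gives O(~authorize_affidavit).
Premise 7 is O(~authorize_affidavit -> ~countersign_dataset); since O(~authorize_affidavit), deontic closure gives O(~countersign_dataset).
Premise 4, O(~file_license -> countersign_dataset), contraposes to O(~countersign_dataset -> file_license); with O(~countersign_dataset) we get O(file_license).
With premise 9, O(file_license -> ~seal_envelope), the K-axiom yields O(~seal_envelope).
However, premise 3 gives O(seal_envelope).
We now have both O(~seal_envelope) and O(seal_envelope) — seal_envelope is simultaneously obligatory and forbidden, violating the D-axiom.

Inconsistent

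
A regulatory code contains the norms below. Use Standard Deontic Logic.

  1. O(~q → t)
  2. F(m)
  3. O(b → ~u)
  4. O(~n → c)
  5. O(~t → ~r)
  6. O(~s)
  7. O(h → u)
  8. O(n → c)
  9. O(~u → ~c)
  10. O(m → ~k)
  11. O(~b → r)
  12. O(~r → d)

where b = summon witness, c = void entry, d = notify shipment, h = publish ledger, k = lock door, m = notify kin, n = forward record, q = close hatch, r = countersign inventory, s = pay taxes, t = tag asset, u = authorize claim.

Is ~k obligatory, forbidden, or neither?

Premise 10 is O(m → ~k), but O(m) is not derivable from the premises, so it does not yield O(~k).
No premise or chain of K-axiom applications forces O(~k), and none forces O(k). So ~k is neither obligatory nor forbidden under these norms.

Neither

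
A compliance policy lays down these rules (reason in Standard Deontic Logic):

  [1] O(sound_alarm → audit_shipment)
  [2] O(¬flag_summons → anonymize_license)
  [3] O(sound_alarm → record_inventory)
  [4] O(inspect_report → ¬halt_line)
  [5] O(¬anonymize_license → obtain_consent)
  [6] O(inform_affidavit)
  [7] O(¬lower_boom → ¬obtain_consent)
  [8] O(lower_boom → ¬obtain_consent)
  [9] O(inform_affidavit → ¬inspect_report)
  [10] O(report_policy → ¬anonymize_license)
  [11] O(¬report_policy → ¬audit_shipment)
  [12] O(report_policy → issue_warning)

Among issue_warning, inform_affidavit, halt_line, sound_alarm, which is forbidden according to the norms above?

sound_alarm

Premises 8 and 7 are O(lower_boom → ¬obtain_consent) and O(¬lower_boom → ¬obtain_consent); every ideal world satisfies lower_boom or ¬lower_boom, so in either case ¬obtain_consent holds — hence O(¬obtain_consent).
The contrapositive of premise 5 (O(¬anonymize_license → obtain_consent)) is O(¬obtain_consent → anonymize_license), and O(¬obtain_consent) is already established, so O(anonymize_license).
Premise 10, O(report_policy → ¬anonymize_license), contraposes to O(anonymize_license → ¬report_policy); with O(anonymize_license) we get O(¬report_policy).
Applying K to premise 11 (O(¬report_policy → ¬audit_shipment)) and O(¬report_policy) yields O(¬audit_shipment).
Premise 1, O(sound_alarm → audit_shipment), contraposes to O(¬audit_shipment → ¬sound_alarm); with O(¬audit_shipment) we get O(¬sound_alarm).
So O(¬sound_alarm) holds, i.e. sound_alarm is forbidden. None of the other listed options is forbidden under the premises.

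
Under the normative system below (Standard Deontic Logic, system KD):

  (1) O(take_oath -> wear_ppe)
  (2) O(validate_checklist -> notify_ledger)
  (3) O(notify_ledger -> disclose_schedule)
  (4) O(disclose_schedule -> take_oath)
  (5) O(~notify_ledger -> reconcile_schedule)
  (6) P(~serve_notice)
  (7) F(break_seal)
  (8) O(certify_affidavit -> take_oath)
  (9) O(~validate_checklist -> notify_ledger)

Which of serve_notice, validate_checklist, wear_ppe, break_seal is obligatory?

wear_ppe

By case analysis on validate_checklist: premise 2 gives O(validate_checklist -> notify_ledger) and premise 9 gives O(~validate_checklist -> notify_ledger), so O(notify_ledger) either way.
From O(notify_ledger) and premise 3, O(notify_ledger -> disclose_schedule), we obtain O(disclose_schedule).
Premise 4 is O(disclose_schedule -> take_oath); since O(disclose_schedule), deontic closure gives O(take_oath).
With premise 1, O(take_oath -> wear_ppe), the K-axiom yields O(wear_ppe).
So O(wear_ppe) holds — wear_ppe is obligatory. None of the other listed options is made obligatory by any chain of premises.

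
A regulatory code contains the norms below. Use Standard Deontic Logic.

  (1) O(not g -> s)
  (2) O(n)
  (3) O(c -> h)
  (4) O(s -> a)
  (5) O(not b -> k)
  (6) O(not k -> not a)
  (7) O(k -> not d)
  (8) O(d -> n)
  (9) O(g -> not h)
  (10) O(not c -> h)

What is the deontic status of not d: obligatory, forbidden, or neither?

Obligatory

Premises 3 and 10 are O(c -> h) and O(not c -> h); every ideal world satisfies c or not c, so in either case h holds — hence O(h).
Premise 9, O(g -> not h), contraposes to O(h -> not g); with O(h) we get O(not g).
Premise 1 is O(not g -> s); since O(not g), deontic closure gives O(s).
Premise 4 is O(s -> a); since O(s), deontic closure gives O(a).
Premise 6 is O(not k -> not a); contrapositively O(a -> k). Since O(a) holds, K gives O(k).
Premise 7 is O(k -> not d); since O(k), deontic closure gives O(not d).
Premises 2, 5, 8 do not contribute to this derivation.
Hence not d is obligatory.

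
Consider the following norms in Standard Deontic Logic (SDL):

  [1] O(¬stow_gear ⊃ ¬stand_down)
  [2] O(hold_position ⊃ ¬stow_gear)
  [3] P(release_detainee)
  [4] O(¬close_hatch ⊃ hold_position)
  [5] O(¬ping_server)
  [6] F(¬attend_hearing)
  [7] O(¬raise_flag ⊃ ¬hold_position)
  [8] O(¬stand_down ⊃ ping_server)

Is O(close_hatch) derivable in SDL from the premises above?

Yes

From premise 5 we have O(¬ping_server).
The contrapositive of premise 8 (O(¬stand_down ⊃ ping_server)) is O(¬ping_server ⊃ stand_down), and O(¬ping_server) is already established, so O(stand_down).
The contrapositive of premise 1 (O(¬stow_gear ⊃ ¬stand_down)) is O(stand_down ⊃ stow_gear), and O(stand_down) is already established, so O(stow_gear).
Premise 2 is O(hold_position ⊃ ¬stow_gear); contrapositively O(stow_gear ⊃ ¬hold_position). Since O(stow_gear) holds, K gives O(¬hold_position).
Premise 4 is O(¬close_hatch ⊃ hold_position); contrapositively O(¬hold_position ⊃ close_hatch). Since O(¬hold_position) holds, K gives O(close_hatch).
Premises 3, 6, 7 do not contribute to this derivation.
So O(close_hatch) follows.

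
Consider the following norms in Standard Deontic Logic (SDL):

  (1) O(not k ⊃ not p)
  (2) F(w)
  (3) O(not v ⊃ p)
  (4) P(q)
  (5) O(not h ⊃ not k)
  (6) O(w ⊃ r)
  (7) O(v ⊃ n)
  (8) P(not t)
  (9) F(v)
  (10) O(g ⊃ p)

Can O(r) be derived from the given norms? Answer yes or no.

No

Premise 6 is O(w ⊃ r), but O(w) is not derivable from the premises, so it does not yield O(r).
No other premise forces O(r). An ideal world satisfying every premise can still have r false, so O(r) is not derivable.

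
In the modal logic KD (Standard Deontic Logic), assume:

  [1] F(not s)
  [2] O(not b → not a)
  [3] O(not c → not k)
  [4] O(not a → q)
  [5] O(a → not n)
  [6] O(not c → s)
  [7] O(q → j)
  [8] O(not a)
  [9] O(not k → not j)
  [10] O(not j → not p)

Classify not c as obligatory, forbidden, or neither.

From premise 8 we have O(not a).
Premise 4 is O(not a → q); since O(not a), deontic closure gives O(q).
Premise 7 is O(q → j); since O(q), deontic closure gives O(j).
Premise 9, O(not k → not j), contraposes to O(j → k); with O(j) we get O(k).
Premise 3, O(not c → not k), contraposes to O(k → c); with O(k) we get O(c).
Premises 1, 2, 5, 6, 10 do not contribute to this derivation.
Thus O(c), which is F(not c): not c is forbidden.

Forbidden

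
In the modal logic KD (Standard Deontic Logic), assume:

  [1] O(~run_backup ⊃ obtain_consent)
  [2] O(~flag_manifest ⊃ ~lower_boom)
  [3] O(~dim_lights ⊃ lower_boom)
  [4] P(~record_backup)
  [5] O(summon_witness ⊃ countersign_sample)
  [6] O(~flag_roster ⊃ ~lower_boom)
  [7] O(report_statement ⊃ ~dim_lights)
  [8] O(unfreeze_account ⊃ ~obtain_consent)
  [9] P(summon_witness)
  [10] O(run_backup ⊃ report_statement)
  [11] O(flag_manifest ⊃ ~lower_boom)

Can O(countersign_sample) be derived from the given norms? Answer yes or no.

No

Premise 5 is O(summon_witness ⊃ countersign_sample), but O(summon_witness) is not derivable from the premises (the permission P(summon_witness) asserts only ~O(~summon_witness), not O(summon_witness)), so it does not yield O(countersign_sample).
No other premise forces O(countersign_sample). An ideal world satisfying every premise can still have countersign_sample false, so O(countersign_sample) is not derivable.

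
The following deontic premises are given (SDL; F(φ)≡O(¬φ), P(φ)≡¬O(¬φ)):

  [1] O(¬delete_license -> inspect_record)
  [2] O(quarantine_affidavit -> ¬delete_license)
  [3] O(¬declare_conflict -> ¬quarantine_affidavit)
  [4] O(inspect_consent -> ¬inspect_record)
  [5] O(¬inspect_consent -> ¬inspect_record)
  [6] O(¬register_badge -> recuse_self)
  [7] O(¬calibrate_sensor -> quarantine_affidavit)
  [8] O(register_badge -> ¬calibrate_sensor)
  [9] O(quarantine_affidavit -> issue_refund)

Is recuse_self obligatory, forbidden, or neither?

Obligatory

Premises 5 and 4 cover both cases: O(¬inspect_consent -> ¬inspect_record) and O(inspect_consent -> ¬inspect_record). Since ¬inspect_consent ∨ inspect_consent is a tautology, O(¬inspect_record) follows.
Premise 1 is O(¬delete_license -> inspect_record); contrapositively O(¬inspect_record -> delete_license). Since O(¬inspect_record) holds, K gives O(delete_license).
Premise 2, O(quarantine_affidavit -> ¬delete_license), contraposes to O(delete_license -> ¬quarantine_affidavit); with O(delete_license) we get O(¬quarantine_affidavit).
Premise 7, O(¬calibrate_sensor -> quarantine_affidavit), contraposes to O(¬quarantine_affidavit -> calibrate_sensor); with O(¬quarantine_affidavit) we get O(calibrate_sensor).
Premise 8, O(register_badge -> ¬calibrate_sensor), contraposes to O(calibrate_sensor -> ¬register_badge); with O(calibrate_sensor) we get O(¬register_badge).
Premise 6 is O(¬register_badge -> recuse_self); since O(¬register_badge), deontic closure gives O(recuse_self).
Premises 3, 9 do not contribute to this derivation.
Hence recuse_self is obligatory.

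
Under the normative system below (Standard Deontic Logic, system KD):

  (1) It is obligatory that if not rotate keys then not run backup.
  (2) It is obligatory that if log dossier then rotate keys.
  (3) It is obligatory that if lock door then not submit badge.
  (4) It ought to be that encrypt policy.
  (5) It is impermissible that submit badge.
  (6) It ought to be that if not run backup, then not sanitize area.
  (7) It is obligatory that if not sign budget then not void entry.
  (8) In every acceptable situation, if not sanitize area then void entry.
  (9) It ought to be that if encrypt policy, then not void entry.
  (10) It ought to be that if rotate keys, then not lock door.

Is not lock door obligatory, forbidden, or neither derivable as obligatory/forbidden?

Premise 4 gives O(encrypt_policy).
Premise 9 is O(encrypt_policy → ¬void_entry); since O(encrypt_policy), deontic closure gives O(¬void_entry).
Premise 8, O(¬sanitize_area → void_entry), contraposes to O(¬void_entry → sanitize_area); with O(¬void_entry) we get O(sanitize_area).
Premise 6, O(¬run_backup → ¬sanitize_area), contraposes to O(sanitize_area → run_backup); with O(sanitize_area) we get O(run_backup).
Premise 1, O(¬rotate_keys → ¬run_backup), contraposes to O(run_backup → rotate_keys); with O(run_backup) we get O(rotate_keys).
From O(rotate_keys) and premise 10, O(rotate_keys → ¬lock_door), we obtain O(¬lock_door).
Premises 2, 3, 5, 7 do not contribute to this derivation.
Hence ¬lock_door is obligatory.

Obligatory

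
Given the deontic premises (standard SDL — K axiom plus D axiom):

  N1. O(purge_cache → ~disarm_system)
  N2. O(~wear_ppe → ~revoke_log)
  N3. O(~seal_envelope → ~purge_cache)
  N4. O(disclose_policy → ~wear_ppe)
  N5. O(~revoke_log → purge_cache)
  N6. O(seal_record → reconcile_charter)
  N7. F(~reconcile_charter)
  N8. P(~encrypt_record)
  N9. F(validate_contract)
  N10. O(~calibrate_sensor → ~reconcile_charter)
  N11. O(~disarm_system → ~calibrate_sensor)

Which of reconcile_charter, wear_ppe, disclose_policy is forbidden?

disclose_policy

Premise 7, F(~reconcile_charter), is equivalent to O(reconcile_charter).
Premise 10, O(~calibrate_sensor → ~reconcile_charter), contraposes to O(reconcile_charter → calibrate_sensor); with O(reconcile_charter) we get O(calibrate_sensor).
Premise 11 is O(~disarm_system → ~calibrate_sensor); contrapositively O(calibrate_sensor → disarm_system). Since O(calibrate_sensor) holds, K gives O(disarm_system).
Premise 1 is O(purge_cache → ~disarm_system); contrapositively O(disarm_system → ~purge_cache). Since O(disarm_system) holds, K gives O(~purge_cache).
Premise 5, O(~revoke_log → purge_cache), contraposes to O(~purge_cache → revoke_log); with O(~purge_cache) we get O(revoke_log).
Premise 2, O(~wear_ppe → ~revoke_log), contraposes to O(revoke_log → wear_ppe); with O(revoke_log) we get O(wear_ppe).
Premise 4 is O(disclose_policy → ~wear_ppe); contrapositively O(wear_ppe → ~disclose_policy). Since O(wear_ppe) holds, K gives O(~disclose_policy).
So O(~disclose_policy) holds, i.e. disclose_policy is forbidden. None of the other listed options is forbidden under the premises.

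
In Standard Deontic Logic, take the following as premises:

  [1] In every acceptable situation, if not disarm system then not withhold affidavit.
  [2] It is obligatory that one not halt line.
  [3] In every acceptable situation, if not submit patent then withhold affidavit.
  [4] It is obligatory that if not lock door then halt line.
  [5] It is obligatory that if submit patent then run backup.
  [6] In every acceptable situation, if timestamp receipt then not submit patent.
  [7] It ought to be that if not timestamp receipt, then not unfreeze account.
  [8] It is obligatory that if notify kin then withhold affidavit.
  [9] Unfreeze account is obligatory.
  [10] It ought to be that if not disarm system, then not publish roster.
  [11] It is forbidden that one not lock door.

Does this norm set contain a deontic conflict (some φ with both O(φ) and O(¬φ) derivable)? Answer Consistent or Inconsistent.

Premise 4 is O(¬lock_door → halt_line), but O(¬lock_door) is not derivable from the premises, so it does not yield O(halt_line).
So O(halt_line) is not derivable, and the apparent clash with O(¬halt_line) does not arise.
A world satisfying every obligation exists (e.g. disarm_system=true, halt_line=false, lock_door=true, notify_kin=false, publish_roster=false, run_backup=false, submit_patent=false, timestamp_receipt=true, unfreeze_account=true, withhold_affidavit=true); no atom is both obligatory and forbidden, so the set is consistent.

Consistent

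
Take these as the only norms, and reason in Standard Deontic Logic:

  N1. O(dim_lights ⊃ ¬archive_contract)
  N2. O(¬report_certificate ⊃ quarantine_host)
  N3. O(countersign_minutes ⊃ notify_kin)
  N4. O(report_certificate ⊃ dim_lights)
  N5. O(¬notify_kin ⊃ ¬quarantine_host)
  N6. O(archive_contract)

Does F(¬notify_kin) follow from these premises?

From premise 6 we have O(archive_contract).
Premise 1 is O(dim_lights ⊃ ¬archive_contract); contrapositively O(archive_contract ⊃ ¬dim_lights). Since O(archive_contract) holds, K gives O(¬dim_lights).
Premise 4, O(report_certificate ⊃ dim_lights), contraposes to O(¬dim_lights ⊃ ¬report_certificate); with O(¬dim_lights) we get O(¬report_certificate).
With premise 2, O(¬report_certificate ⊃ quarantine_host), the K-axiom yields O(quarantine_host).
The contrapositive of premise 5 (O(¬notify_kin ⊃ ¬quarantine_host)) is O(quarantine_host ⊃ notify_kin), and O(quarantine_host) is already established, so O(notify_kin).
Premise 3 does not contribute to this derivation.
So O(notify_kin) holds, i.e. F(¬notify_kin). The claim follows.

Yes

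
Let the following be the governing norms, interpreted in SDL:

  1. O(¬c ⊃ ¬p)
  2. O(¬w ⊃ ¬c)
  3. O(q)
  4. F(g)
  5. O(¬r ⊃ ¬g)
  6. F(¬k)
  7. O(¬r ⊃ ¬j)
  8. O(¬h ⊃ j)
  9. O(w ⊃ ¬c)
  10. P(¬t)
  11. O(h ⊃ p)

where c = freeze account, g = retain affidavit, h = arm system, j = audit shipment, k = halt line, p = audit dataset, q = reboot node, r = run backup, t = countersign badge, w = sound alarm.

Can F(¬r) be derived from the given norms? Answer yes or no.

Premises 2 and 9 are O(¬w ⊃ ¬c) and O(w ⊃ ¬c); every ideal world satisfies ¬w or w, so in either case ¬c holds — hence O(¬c).
With premise 1, O(¬c ⊃ ¬p), the K-axiom yields O(¬p).
Premise 11 is O(h ⊃ p); contrapositively O(¬p ⊃ ¬h). Since O(¬p) holds, K gives O(¬h).
With premise 8, O(¬h ⊃ j), the K-axiom yields O(j).
The contrapositive of premise 7 (O(¬r ⊃ ¬j)) is O(j ⊃ r), and O(j) is already established, so O(r).
Premises 3, 4, 5, 6, 10 do not contribute to this derivation.
So O(r) holds, i.e. F(¬r). The claim follows.

Yes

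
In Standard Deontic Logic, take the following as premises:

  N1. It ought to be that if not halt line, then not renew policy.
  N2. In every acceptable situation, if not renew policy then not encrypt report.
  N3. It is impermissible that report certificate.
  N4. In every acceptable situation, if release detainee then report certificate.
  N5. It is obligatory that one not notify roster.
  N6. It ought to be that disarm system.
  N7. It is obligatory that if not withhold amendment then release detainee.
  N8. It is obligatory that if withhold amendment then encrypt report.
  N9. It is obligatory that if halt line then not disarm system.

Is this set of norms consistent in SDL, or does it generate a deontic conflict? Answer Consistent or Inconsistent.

From premise 6 we have O(disarm_system).
Premise 9, O(halt_line → ¬disarm_system), contraposes to O(disarm_system → ¬halt_line); with O(disarm_system) we get O(¬halt_line).
From O(¬halt_line) and premise 1, O(¬halt_line → ¬renew_policy), we obtain O(¬renew_policy).
Premise 2 is O(¬renew_policy → ¬encrypt_report); since O(¬renew_policy), deontic closure gives O(¬encrypt_report).
Premise 8, O(withhold_amendment → encrypt_report), contraposes to O(¬encrypt_report → ¬withhold_amendment); with O(¬encrypt_report) we get O(¬withhold_amendment).
Premise 7 is O(¬withhold_amendment → release_detainee); since O(¬withhold_amendment), deontic closure gives O(release_detainee).
With premise 4, O(release_detainee → report_certificate), the K-axiom yields O(report_certificate).
However, F(report_certificate) at premise 3 amounts to O(¬report_certificate).
We now have both O(report_certificate) and O(¬report_certificate) — report_certificate is simultaneously obligatory and forbidden, violating the D-axiom.

Inconsistent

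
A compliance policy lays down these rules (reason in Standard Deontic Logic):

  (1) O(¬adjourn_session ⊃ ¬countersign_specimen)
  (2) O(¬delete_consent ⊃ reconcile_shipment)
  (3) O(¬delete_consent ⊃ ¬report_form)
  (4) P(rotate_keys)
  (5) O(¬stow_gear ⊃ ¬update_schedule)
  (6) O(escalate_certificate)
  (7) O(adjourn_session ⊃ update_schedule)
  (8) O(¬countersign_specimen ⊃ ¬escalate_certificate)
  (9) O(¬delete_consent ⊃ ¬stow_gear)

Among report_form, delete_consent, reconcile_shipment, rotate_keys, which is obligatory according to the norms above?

Premise 6 gives O(escalate_certificate).
The contrapositive of premise 8 (O(¬countersign_specimen ⊃ ¬escalate_certificate)) is O(escalate_certificate ⊃ countersign_specimen), and O(escalate_certificate) is already established, so O(countersign_specimen).
Premise 1, O(¬adjourn_session ⊃ ¬countersign_specimen), contraposes to O(countersign_specimen ⊃ adjourn_session); with O(countersign_specimen) we get O(adjourn_session).
From O(adjourn_session) and premise 7, O(adjourn_session ⊃ update_schedule), we obtain O(update_schedule).
Premise 5, O(¬stow_gear ⊃ ¬update_schedule), contraposes to O(update_schedule ⊃ stow_gear); with O(update_schedule) we get O(stow_gear).
Premise 9 is O(¬delete_consent ⊃ ¬stow_gear); contrapositively O(stow_gear ⊃ delete_consent). Since O(stow_gear) holds, K gives O(delete_consent).
So O(delete_consent) holds — delete_consent is obligatory. None of the other listed options is made obligatory by any chain of premises.

delete_consent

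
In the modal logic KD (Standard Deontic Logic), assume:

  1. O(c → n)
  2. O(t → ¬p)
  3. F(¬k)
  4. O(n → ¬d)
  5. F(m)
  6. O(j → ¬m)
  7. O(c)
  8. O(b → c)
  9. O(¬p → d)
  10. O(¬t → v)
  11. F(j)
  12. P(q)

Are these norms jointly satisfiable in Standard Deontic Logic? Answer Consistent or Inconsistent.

Premise 6 is O(j → ¬m); even if O(¬m) held, inferring O(j) would be affirming the consequent — invalid.
So O(j) is not derivable, and the apparent clash with O(¬j) does not arise.
A world satisfying every obligation exists (e.g. b=false, c=true, d=false, j=false, k=true, m=false, n=true, p=true, q=false, t=false, v=true); no atom is both obligatory and forbidden, so the set is consistent.

Consistent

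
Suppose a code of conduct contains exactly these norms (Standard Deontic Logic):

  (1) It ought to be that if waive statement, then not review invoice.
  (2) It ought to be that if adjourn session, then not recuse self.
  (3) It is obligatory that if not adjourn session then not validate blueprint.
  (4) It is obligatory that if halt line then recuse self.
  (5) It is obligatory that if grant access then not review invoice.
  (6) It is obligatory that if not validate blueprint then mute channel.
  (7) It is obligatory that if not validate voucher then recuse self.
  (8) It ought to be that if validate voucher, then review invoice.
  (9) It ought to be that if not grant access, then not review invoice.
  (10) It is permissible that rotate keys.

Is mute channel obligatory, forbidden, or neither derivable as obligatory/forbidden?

Obligatory

By case analysis on ¬grant_access: premise 9 gives O(¬grant_access → ¬review_invoice) and premise 5 gives O(grant_access → ¬review_invoice), so O(¬review_invoice) either way.
The contrapositive of premise 8 (O(validate_voucher → review_invoice)) is O(¬review_invoice → ¬validate_voucher), and O(¬review_invoice) is already established, so O(¬validate_voucher).
Applying K to premise 7 (O(¬validate_voucher → recuse_self)) and O(¬validate_voucher) yields O(recuse_self).
Premise 2, O(adjourn_session → ¬recuse_self), contraposes to O(recuse_self → ¬adjourn_session); with O(recuse_self) we get O(¬adjourn_session).
With premise 3, O(¬adjourn_session → ¬validate_blueprint), the K-axiom yields O(¬validate_blueprint).
Premise 6 is O(¬validate_blueprint → mute_channel); since O(¬validate_blueprint), deontic closure gives O(mute_channel).
Premises 1, 4, 10 do not contribute to this derivation.
Hence mute_channel is obligatory.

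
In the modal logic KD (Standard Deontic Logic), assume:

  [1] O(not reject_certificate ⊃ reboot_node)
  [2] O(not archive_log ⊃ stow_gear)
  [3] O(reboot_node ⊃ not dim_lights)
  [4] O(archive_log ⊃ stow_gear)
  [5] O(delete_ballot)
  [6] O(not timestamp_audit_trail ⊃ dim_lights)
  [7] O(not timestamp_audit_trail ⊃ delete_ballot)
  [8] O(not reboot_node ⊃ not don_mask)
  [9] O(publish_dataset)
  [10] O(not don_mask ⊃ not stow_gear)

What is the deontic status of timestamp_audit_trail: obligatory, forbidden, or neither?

Obligatory

By case analysis on not archive_log: premise 2 gives O(not archive_log ⊃ stow_gear) and premise 4 gives O(archive_log ⊃ stow_gear), so O(stow_gear) either way.
The contrapositive of premise 10 (O(not don_mask ⊃ not stow_gear)) is O(stow_gear ⊃ don_mask), and O(stow_gear) is already established, so O(don_mask).
The contrapositive of premise 8 (O(not reboot_node ⊃ not don_mask)) is O(don_mask ⊃ reboot_node), and O(don_mask) is already established, so O(reboot_node).
With premise 3, O(reboot_node ⊃ not dim_lights), the K-axiom yields O(not dim_lights).
Premise 6, O(not timestamp_audit_trail ⊃ dim_lights), contraposes to O(not dim_lights ⊃ timestamp_audit_trail); with O(not dim_lights) we get O(timestamp_audit_trail).
Premises 1, 5, 7, 9 do not contribute to this derivation.
Hence timestamp_audit_trail is obligatory.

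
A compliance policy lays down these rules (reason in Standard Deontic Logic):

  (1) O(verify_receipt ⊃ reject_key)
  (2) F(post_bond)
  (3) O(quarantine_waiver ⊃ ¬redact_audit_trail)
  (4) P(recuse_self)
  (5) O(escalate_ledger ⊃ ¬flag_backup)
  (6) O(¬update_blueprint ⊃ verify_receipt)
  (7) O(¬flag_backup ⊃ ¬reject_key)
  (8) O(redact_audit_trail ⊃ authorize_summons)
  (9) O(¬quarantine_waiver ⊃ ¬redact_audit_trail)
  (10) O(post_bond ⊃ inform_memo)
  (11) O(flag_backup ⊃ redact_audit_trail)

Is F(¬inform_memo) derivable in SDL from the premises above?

No

Premise 10 is O(post_bond ⊃ inform_memo), but O(post_bond) is not derivable from the premises, so it does not yield O(inform_memo).
No other premise forces O(inform_memo). An ideal world satisfying every premise can still have ¬inform_memo true, so F(¬inform_memo) is not derivable.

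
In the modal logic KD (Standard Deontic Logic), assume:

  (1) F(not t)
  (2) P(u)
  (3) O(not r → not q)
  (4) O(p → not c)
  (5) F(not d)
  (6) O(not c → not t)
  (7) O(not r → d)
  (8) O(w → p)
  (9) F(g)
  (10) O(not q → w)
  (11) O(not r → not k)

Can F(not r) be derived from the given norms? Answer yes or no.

Premise 1, F(not t), is equivalent to O(t).
The contrapositive of premise 6 (O(not c → not t)) is O(t → c), and O(t) is already established, so O(c).
Premise 4, O(p → not c), contraposes to O(c → not p); with O(c) we get O(not p).
The contrapositive of premise 8 (O(w → p)) is O(not p → not w), and O(not p) is already established, so O(not w).
Premise 10, O(not q → w), contraposes to O(not w → q); with O(not w) we get O(q).
Premise 3, O(not r → not q), contraposes to O(q → r); with O(q) we get O(r).
Premises 2, 5, 7, 9, 11 do not contribute to this derivation.
So O(r) holds, i.e. F(not r). The claim follows.

Yes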